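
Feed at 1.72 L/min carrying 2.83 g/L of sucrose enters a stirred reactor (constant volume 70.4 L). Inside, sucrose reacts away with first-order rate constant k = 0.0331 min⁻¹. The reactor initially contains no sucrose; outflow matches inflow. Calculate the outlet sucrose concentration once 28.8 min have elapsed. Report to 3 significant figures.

Accumulation = in − out − consumed: V dC/dt = Q C_in − Q C − k V C.
dC/dt = (Q/V) C_in − (Q/V + k) C; effective rate a = Q/V + k = 0.024432 + 0.0331 = 0.057532 min⁻¹.
C_ss = Q C_in/(Q + kV) = 1.2018 g/L; C(t) = C_ss + (C₀ − C_ss) e^(−a t).
C(28.8) = 1.2018 + (-1.2018)·e^(−0.057532·28.8) = 1.2018 + (-1.2018)·0.19073 = 0.97259 g/L.

0.973 g/L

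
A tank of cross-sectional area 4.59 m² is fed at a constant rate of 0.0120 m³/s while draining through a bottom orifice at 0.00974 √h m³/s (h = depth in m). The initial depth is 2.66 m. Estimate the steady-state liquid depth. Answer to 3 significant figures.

1.52 m

Volume balance on the tank: A dh/dt = Q_in − 0.00974 √h. At steady state dh/dt = 0:
Q_in = 0.00974 √h_ss ⇒ √h_ss = 0.0120/0.00974 = 1.2320.
h_ss = 1.2320² = 1.5179 m. (Since h₀ = 2.66 m > h_ss, the level will fall toward this value.)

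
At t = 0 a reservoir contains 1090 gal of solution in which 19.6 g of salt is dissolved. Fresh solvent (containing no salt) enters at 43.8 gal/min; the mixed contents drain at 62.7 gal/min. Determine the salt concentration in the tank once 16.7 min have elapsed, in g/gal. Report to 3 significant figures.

0.00814 g/gal

Total volume: dV/dt = Q_in − Q_out = -18.900 gal/min, so V(t) = 1090 − 18.900 t and V(16.7) = 774.37 gal.
No salt enters, so dm/dt = −Q_out · (m/V).
Separate: dm/m = −Q_out dt/V(t) ⇒ ln(m/m₀) = −(Q_out/(Q_in−Q_out)) ln(V/V₀).
m = m₀ (V₀/V)^(Q_out/(Q_in−Q_out)) = 19.6 × (1090/774.37)^(-3.3175) = 6.3050 g.
C = m/V = 6.3050/774.37 = 0.0081421 g/gal.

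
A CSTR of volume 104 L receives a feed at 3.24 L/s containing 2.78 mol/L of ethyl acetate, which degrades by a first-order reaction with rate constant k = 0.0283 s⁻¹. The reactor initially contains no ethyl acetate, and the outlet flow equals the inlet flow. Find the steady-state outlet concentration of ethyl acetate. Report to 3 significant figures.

Accumulation = in − out − consumed: V dC/dt = Q C_in − Q C − k V C.
At steady state: 0 = Q C_in − (Q + kV) C_ss, so C_ss = Q C_in/(Q + kV).
C_ss = 3.24·2.78/(3.24 + 0.0283·104) = 9.0072/6.1832 = 1.4567 mol/L.

1.46 mol/L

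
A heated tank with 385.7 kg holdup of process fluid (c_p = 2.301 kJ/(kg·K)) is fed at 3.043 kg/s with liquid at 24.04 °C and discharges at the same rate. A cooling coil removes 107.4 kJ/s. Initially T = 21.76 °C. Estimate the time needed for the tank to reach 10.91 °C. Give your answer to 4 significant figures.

Heat balance on the well-mixed liquid: M c_p dT/dt = ṁ c_p (T_in − T) − 107.4.
τ = M/ṁ = 126.750 s; T_ss = T_in − Q̇/(ṁ c_p) = 8.70140 °C.
T(t) = T_ss + (T₀ − T_ss) e^(−t/τ). Set T = 10.91:
e^(−t/τ) = (10.91 − 8.70140)/(21.76 − 8.70140) = 0.169130
t = −126.750 · ln(0.169130) = 225.246 s.

225.2 s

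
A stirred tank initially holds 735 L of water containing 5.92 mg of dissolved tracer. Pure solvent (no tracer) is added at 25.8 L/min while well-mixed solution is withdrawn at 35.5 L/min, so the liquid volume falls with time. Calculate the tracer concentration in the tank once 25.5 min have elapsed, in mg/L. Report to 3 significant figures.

0.00270 mg/L

Total volume: dV/dt = Q_in − Q_out = -9.7000 L/min, so V(t) = 735 − 9.7000 t and V(25.5) = 487.65 L.
Species balance (pure solvent in): dm/dt = −Q_out · m/V(t).
dm/m = −Q_out dt/(V₀ − 9.7000 t); integrating gives ln(m/m₀) = −(Q_out/(Q_in−Q_out)) ln(V/V₀).
m = m₀ (V₀/V)^(Q_out/(Q_in−Q_out)) = 5.92 × (735/487.65)^(-3.6598) = 1.3189 mg.
C = m/V = 1.3189/487.65 = 0.0027047 mg/L.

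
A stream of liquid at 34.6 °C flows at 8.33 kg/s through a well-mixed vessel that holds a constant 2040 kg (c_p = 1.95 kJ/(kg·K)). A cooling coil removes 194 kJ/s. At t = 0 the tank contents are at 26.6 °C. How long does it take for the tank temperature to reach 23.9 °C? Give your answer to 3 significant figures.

M c_p dT/dt = ṁ c_p (T_in − T) − Q̇.
τ = M/ṁ = 244.90 s; T_ss = T_in − Q̇/(ṁ c_p) = 22.657 °C.
T(t) = T_ss + (T₀ − T_ss) e^(−t/τ). Set T = 23.9:
e^(−t/τ) = (23.9 − 22.657)/(26.6 − 22.657) = 0.31528
t = −244.90 · ln(0.31528) = 282.68 s.

283 s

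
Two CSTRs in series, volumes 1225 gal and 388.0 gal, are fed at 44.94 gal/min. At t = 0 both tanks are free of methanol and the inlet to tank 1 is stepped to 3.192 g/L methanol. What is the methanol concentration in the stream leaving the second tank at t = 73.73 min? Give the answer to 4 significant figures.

2.880 g/L

Time constants: τᵢ = Vᵢ/Q for each well-mixed tank.
τ₁ = 1225/44.94 = 27.2586 min; τ₂ = 388.0/44.94 = 8.63373 min.
Solving the cascade with C₁(0)=C₂(0)=0 gives C₂(t) = C_in[1 − (τ₁ e^(−t/τ₁) − τ₂ e^(−t/τ₂))/(τ₁ − τ₂)].
At t = 73.73: e^(−t/τ₁) = 0.0668812, e^(−t/τ₂) = 0.000195538.
C₂ = 3.192·[1 − (27.2586·0.0668812 − 8.63373·0.000195538)/(18.6248)] = 3.192·0.902206 = 2.87984 g/L.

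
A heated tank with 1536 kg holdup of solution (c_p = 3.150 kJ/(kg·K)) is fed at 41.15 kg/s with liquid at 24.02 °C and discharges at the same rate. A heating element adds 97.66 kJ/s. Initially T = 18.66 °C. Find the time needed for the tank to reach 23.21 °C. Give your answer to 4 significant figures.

50.90 s

Unsteady energy balance on the tank contents: M c_p dT/dt = ṁ c_p (T_in − T) + 97.66.
τ = M/ṁ = 37.3269 s; T_ss = T_in + Q̇/(ṁ c_p) = 24.7734 °C.
T(t) = T_ss + (T₀ − T_ss) e^(−t/τ). Set T = 23.21:
e^(−t/τ) = (23.21 − 24.7734)/(18.66 − 24.7734) = 0.255736
t = −37.3269 · ln(0.255736) = 50.8993 s.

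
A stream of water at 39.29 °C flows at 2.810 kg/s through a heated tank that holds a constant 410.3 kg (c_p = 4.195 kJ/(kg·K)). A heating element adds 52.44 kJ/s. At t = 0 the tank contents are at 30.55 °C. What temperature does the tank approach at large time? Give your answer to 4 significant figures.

Energy balance: M c_p dT/dt = ṁ c_p (T_in − T) + 52.44.
At steady state dT/dt = 0 ⇒ T_ss = T_in + Q̇/(ṁ c_p) = 39.29 + 52.44/(2.810·4.195) = 43.7386 °C.

43.74 °C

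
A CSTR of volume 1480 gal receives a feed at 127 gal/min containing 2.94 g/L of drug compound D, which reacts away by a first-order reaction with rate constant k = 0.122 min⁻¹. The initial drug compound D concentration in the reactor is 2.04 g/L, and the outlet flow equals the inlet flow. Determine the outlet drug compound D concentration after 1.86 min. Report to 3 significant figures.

V dC/dt = Q(C_in − C) − k V C.
dC/dt = (Q/V) C_in − (Q/V + k) C; effective rate a = Q/V + k = 0.085811 + 0.122 = 0.20781 min⁻¹.
C_ss = Q C_in/(Q + kV) = 1.2140 g/L; C(t) = C_ss + (C₀ − C_ss) e^(−a t).
C(1.86) = 1.2140 + (0.82599)·e^(−0.20781·1.86) = 1.2140 + (0.82599)·0.67941 = 1.7752 g/L.

1.78 g/L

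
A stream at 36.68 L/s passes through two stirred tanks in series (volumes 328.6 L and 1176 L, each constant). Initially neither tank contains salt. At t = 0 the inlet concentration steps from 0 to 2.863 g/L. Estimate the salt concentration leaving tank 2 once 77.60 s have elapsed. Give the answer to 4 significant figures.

2.510 g/L

Each tank obeys Vᵢ dCᵢ/dt = Q(Cᵢ₋₁ − Cᵢ), so τᵢ = Vᵢ/Q.
τ₁ = 328.6/36.68 = 8.95856 s; τ₂ = 1176/36.68 = 32.0611 s.
Solving the cascade with C₁(0)=C₂(0)=0 gives C₂(t) = C_in[1 − (τ₁ e^(−t/τ₁) − τ₂ e^(−t/τ₂))/(τ₁ − τ₂)].
At t = 77.60: e^(−t/τ₁) = 0.000173020, e^(−t/τ₂) = 0.0888877.
C₂ = 2.863·[1 − (8.95856·0.000173020 − 32.0611·0.0888877)/(-23.1025)] = 2.863·0.876711 = 2.51002 g/L.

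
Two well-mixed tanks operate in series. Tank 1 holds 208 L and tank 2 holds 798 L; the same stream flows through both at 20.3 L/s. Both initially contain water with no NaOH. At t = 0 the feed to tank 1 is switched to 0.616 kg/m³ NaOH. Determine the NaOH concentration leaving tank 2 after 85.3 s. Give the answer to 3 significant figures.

Each tank obeys Vᵢ dCᵢ/dt = Q(Cᵢ₋₁ − Cᵢ), so τᵢ = Vᵢ/Q.
τ₁ = 208/20.3 = 10.246 s; τ₂ = 798/20.3 = 39.310 s.
Solving the cascade with C₁(0)=C₂(0)=0 gives C₂(t) = C_in[1 − (τ₁ e^(−t/τ₁) − τ₂ e^(−t/τ₂))/(τ₁ − τ₂)].
At t = 85.3: e^(−t/τ₁) = 0.00024239, e^(−t/τ₂) = 0.11419.
C₂ = 0.616·[1 − (10.246·0.00024239 − 39.310·0.11419)/(-29.064)] = 0.616·0.84564 = 0.52092 kg/m³.

0.521 kg/m³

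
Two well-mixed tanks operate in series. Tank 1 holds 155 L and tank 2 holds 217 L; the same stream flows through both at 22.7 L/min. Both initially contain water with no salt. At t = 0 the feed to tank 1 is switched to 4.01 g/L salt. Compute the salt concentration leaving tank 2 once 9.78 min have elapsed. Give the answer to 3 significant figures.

1.36 g/L

Each tank obeys Vᵢ dCᵢ/dt = Q(Cᵢ₋₁ − Cᵢ), so τᵢ = Vᵢ/Q.
τ₁ = 155/22.7 = 6.8282 min; τ₂ = 217/22.7 = 9.5595 min.
Solving the cascade with C₁(0)=C₂(0)=0 gives C₂(t) = C_in[1 − (τ₁ e^(−t/τ₁) − τ₂ e^(−t/τ₂))/(τ₁ − τ₂)].
At t = 9.78: e^(−t/τ₁) = 0.23876, e^(−t/τ₂) = 0.35949.
C₂ = 4.01·[1 − (6.8282·0.23876 − 9.5595·0.35949)/(-2.7313)] = 4.01·0.33869 = 1.3581 g/L.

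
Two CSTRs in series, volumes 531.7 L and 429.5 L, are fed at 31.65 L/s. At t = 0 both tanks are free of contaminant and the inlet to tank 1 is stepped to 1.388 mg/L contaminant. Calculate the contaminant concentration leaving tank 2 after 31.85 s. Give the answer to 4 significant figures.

Each tank obeys Vᵢ dCᵢ/dt = Q(Cᵢ₋₁ − Cᵢ), so τᵢ = Vᵢ/Q.
τ₁ = 531.7/31.65 = 16.7994 s; τ₂ = 429.5/31.65 = 13.5703 s.
Tank 1: C₁ = C_in(1 − e^(−t/τ₁)). Tank 2 (τ₁ ≠ τ₂): C₂ = C_in[1 − (τ₁ e^(−t/τ₁) − τ₂ e^(−t/τ₂))/(τ₁ − τ₂)].
At t = 31.85: e^(−t/τ₁) = 0.150182, e^(−t/τ₂) = 0.0956521.
C₂ = 1.388·[1 − (16.7994·0.150182 − 13.5703·0.0956521)/(3.22907)] = 1.388·0.620652 = 0.861465 mg/L.

0.8615 mg/L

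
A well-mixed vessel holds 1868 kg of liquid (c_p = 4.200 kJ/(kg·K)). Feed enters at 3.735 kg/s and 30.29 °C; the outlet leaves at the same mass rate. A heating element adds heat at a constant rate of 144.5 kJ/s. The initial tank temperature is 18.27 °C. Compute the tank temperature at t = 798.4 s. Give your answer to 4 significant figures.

35.20 °C

Heat balance on the well-mixed liquid: M c_p dT/dt = ṁ c_p (T_in − T) + 144.5.
Rearrange: dT/dt = (T_ss − T)/τ with τ = M/ṁ = 500.134 s and T_ss = T_in + Q̇/(ṁ c_p) = 39.5014 °C.
Integrating: T(t) = T_ss + (T₀ − T_ss) e^(−t/τ).
T(798.4) = 39.5014 + (-21.2314)·e^(−798.4/500.134) = 39.5014 + (-21.2314)·0.202630 = 35.1993 °C.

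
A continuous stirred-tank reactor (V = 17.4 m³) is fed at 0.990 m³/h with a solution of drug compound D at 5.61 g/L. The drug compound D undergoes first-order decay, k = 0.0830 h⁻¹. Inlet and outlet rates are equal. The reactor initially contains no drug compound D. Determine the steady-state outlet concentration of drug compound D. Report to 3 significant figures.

Accumulation = in − out − consumed: V dC/dt = Q C_in − Q C − k V C.
Steady state (dC/dt = 0): C_ss = Q C_in/(Q + kV) = C_in/(1 + kV/Q).
C_ss = 0.990·5.61/(0.990 + 0.0830·17.4) = 5.5539/2.4342 = 2.2816 g/L.

2.28 g/L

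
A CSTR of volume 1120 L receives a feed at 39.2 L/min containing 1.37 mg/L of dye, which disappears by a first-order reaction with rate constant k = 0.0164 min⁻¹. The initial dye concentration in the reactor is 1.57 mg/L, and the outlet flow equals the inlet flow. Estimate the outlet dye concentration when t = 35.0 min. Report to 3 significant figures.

1.04 mg/L

Species balance: V dC/dt = Q C_in − Q C − k V C.
This is linear with rate a = Q/V + k = 0.051400 min⁻¹.
C_ss = Q C_in/(Q + kV) = 0.93288 mg/L; C(t) = C_ss + (C₀ − C_ss) e^(−a t).
C(35.0) = 0.93288 + (0.63712)·e^(−0.051400·35.0) = 0.93288 + (0.63712)·0.16546 = 1.0383 mg/L.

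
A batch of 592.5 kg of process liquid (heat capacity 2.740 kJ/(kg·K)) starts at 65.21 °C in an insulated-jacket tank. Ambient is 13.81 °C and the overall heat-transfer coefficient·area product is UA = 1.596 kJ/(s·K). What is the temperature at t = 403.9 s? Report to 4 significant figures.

M c_p dT/dt = −UA(T − T_amb).
dT/dt = (T_ss − T)/τ with T_ss = T_amb = 13.8100 °C, τ = M c_p/UA = 592.5·2.740/1.596 = 1017.20 s.
Solution: T(t) = T_ss + (T₀ − T_ss) e^(−t/τ).
T(403.9) = 13.8100 + (51.4000)·0.672287 = 48.3655 °C.

48.37 °C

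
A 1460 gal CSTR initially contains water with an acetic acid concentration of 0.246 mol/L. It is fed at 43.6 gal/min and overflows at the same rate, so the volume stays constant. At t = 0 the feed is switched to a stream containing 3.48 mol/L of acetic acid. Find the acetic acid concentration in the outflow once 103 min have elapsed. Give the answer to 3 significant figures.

Transient balance on the dissolved component: V dC/dt = Q(C_in − C).
Rewrite as dC/dt + C/τ = C_in/τ, τ = V/Q = 33.486 min.
This is linear first-order; C(t) = C_in + (C₀ − C_in) e^(−t/τ).
C(103) = 3.48 + (0.246 − 3.48)·e^(−103/33.486) = 3.48 + (-3.2340)·0.046149 = 3.3308 mol/L.

3.33 mol/L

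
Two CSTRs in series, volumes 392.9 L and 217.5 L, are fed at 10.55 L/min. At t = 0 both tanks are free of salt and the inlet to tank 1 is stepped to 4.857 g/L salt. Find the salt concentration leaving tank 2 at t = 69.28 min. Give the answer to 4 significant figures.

Time constants: τᵢ = Vᵢ/Q for each well-mixed tank.
τ₁ = 392.9/10.55 = 37.2417 min; τ₂ = 217.5/10.55 = 20.6161 min.
Solving the cascade with C₁(0)=C₂(0)=0 gives C₂(t) = C_in[1 − (τ₁ e^(−t/τ₁) − τ₂ e^(−t/τ₂))/(τ₁ − τ₂)].
At t = 69.28: e^(−t/τ₁) = 0.155629, e^(−t/τ₂) = 0.0347187.
C₂ = 4.857·[1 − (37.2417·0.155629 − 20.6161·0.0347187)/(16.6256)] = 4.857·0.694439 = 3.37289 g/L.

3.373 g/L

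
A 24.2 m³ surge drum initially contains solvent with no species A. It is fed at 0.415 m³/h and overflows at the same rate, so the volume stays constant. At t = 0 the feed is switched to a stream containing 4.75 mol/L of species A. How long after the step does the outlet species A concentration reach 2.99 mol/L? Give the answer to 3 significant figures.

57.9 h

Species balance on the tank: V dC/dt = Q(C_in − C), so τ = V/Q = 58.313 h.
C(t) = C_in + (C₀ − C_in) e^(−t/τ). Set C = 2.99 and solve for t:
e^(−t/τ) = (C − C_in)/(C₀ − C_in) = (2.99 − 4.75)/(0 − 4.75) = 0.37053
t = −τ ln(…) = 58.313 × 0.99283 = 57.895 h.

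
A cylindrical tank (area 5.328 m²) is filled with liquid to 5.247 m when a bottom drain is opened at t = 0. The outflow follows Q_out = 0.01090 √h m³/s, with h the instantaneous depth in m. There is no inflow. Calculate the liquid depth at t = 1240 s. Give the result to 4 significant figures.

1.045 m

A dh/dt = −Q_out = −0.01090 √h.
This is separable: 2 d(√h)/dt = −0.01090/A, so √h = √h₀ − (0.01090/(2A)) t.
√h = √5.247 − 0.01090·1240/(2·5.328) = 2.29063 − 1.26839 = 1.02224.
h = 1.02224² = 1.04497 m.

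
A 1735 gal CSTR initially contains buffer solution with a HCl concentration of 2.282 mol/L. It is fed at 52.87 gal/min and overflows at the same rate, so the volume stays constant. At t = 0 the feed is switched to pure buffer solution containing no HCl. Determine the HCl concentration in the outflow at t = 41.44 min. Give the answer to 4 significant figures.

0.6455 mol/L

Species balance on the tank: V dC/dt = Q(C_in − C).
Time constant τ = V/Q = 1735/52.87 = 32.8163 min.
C approaches C_in exponentially: C(t) = C_in + (C₀ − C_in) e^(−t/τ).
C(41.44) = 0 + (2.282 − 0)·e^(−41.44/32.8163) = 0 + (2.28200)·0.282865 = 0.645498 mol/L.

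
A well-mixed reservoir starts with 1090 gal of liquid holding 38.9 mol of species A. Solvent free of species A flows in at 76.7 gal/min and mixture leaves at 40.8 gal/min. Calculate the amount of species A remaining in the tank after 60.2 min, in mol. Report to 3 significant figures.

11.2 mol

Total volume: dV/dt = Q_in − Q_out = 35.900 gal/min, so V(t) = 1090 + 35.900 t and V(60.2) = 3251.2 gal.
Solute balance: dm/dt = 0 − Q_out C = −Q_out m/V(t).
dm/m = −Q_out dt/(V₀ + 35.900 t); integrating gives ln(m/m₀) = −(Q_out/(Q_in−Q_out)) ln(V/V₀).
m = m₀ (V₀/V)^(Q_out/(Q_in−Q_out)) = 38.9 × (1090/3251.2)^(1.1365) = 11.235 mol.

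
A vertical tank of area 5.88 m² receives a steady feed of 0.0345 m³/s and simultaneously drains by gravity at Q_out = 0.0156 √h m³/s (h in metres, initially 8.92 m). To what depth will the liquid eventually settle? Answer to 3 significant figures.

A dh/dt = Q_in − 0.0156 √h. Steady state requires inflow = outflow:
Q_in = 0.0156 √h_ss ⇒ √h_ss = 0.0345/0.0156 = 2.2115.
h_ss = 2.2115² = 4.8909 m. (Since h₀ = 8.92 m > h_ss, the level will fall toward this value.)

4.89 m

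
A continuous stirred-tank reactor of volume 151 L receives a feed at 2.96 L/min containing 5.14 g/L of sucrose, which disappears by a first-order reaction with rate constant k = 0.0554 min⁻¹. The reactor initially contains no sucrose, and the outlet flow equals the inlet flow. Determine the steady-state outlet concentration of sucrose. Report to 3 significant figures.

Species balance: V dC/dt = Q C_in − Q C − k V C.
Steady state (dC/dt = 0): C_ss = Q C_in/(Q + kV) = C_in/(1 + kV/Q).
C_ss = 2.96·5.14/(2.96 + 0.0554·151) = 15.214/11.325 = 1.3434 g/L.

1.34 g/L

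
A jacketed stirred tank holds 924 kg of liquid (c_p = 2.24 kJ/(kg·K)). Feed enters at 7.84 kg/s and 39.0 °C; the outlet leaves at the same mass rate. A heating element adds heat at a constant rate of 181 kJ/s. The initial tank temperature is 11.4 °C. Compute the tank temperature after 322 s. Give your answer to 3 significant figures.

46.8 °C

Unsteady energy balance on the tank contents: M c_p dT/dt = ṁ c_p (T_in − T) + 181.
τ = M/ṁ = 117.86 s; T_ss = T_in + Q̇/(ṁ c_p) = 39.0 + 181/(7.84·2.24) = 49.307 °C.
T approaches T_ss exponentially: T(t) = T_ss + (T₀ − T_ss) e^(−t/τ).
T(322) = 49.307 + (-37.907)·e^(−322/117.86) = 49.307 + (-37.907)·0.065081 = 46.840 °C.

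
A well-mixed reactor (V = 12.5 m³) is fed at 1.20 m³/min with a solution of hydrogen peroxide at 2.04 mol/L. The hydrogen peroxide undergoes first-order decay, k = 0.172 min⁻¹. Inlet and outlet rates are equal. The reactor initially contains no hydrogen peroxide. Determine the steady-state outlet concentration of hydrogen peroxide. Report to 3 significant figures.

Accumulation = in − out − consumed: V dC/dt = Q C_in − Q C − k V C.
Steady state (dC/dt = 0): C_ss = Q C_in/(Q + kV) = C_in/(1 + kV/Q).
C_ss = 1.20·2.04/(1.20 + 0.172·12.5) = 2.4480/3.3500 = 0.73075 mol/L.

0.731 mol/L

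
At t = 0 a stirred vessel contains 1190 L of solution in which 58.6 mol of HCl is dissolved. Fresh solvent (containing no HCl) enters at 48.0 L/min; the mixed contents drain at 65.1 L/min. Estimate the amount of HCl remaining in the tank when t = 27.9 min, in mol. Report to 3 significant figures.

8.33 mol

Total volume: dV/dt = Q_in − Q_out = -17.100 L/min, so V(t) = 1190 − 17.100 t and V(27.9) = 712.91 L.
No HCl enters, so dm/dt = −Q_out · (m/V).
dm/m = −Q_out dt/(V₀ − 17.100 t); integrating gives ln(m/m₀) = −(Q_out/(Q_in−Q_out)) ln(V/V₀).
m = m₀ (V₀/V)^(Q_out/(Q_in−Q_out)) = 58.6 × (1190/712.91)^(-3.8070) = 8.3328 mol.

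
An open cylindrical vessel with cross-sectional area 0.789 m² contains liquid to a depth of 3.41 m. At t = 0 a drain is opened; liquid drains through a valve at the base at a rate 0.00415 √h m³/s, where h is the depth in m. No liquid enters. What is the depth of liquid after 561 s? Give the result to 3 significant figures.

0.138 m

With no inflow, A dh/dt = −0.00415 √h.
∫ h^(−1/2) dh = −(0.00415/A) ∫ dt, giving 2√h = 2√h₀ − (0.00415/A) t.
√h = √3.41 − 0.00415·561/(2·0.789) = 1.8466 − 1.4754 = 0.37124.
h = 0.37124² = 0.13782 m.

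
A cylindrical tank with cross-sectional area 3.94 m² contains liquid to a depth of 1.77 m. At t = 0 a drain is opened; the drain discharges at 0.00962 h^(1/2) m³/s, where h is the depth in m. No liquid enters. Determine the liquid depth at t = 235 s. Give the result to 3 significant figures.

With no inflow, A dh/dt = −0.00962 √h.
This is separable: 2 d(√h)/dt = −0.00962/A, so √h = √h₀ − (0.00962/(2A)) t.
√h = √1.77 − 0.00962·235/(2·3.94) = 1.3304 − 0.28689 = 1.0435.
h = 1.0435² = 1.0889 m.

1.09 m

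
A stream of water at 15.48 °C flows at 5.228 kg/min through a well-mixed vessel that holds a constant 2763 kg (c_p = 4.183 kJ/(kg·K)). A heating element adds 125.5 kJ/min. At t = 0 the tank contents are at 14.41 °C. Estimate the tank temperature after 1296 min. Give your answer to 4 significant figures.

Unsteady energy balance on the tank contents: M c_p dT/dt = ṁ c_p (T_in − T) + 125.5.
Rearrange: dT/dt = (T_ss − T)/τ with τ = M/ṁ = 528.500 min and T_ss = T_in + Q̇/(ṁ c_p) = 21.2188 °C.
Solution: T(t) = T_ss + (T₀ − T_ss) e^(−t/τ).
T(1296) = 21.2188 + (-6.80879)·e^(−1296/528.500) = 21.2188 + (-6.80879)·0.0861021 = 20.6325 °C.

20.63 °C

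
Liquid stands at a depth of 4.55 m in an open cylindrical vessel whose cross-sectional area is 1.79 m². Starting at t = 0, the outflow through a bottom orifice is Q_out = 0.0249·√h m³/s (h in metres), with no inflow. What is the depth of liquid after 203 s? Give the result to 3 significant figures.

A dh/dt = −Q_out = −0.0249 √h.
This is separable: 2 d(√h)/dt = −0.0249/A, so √h = √h₀ − (0.0249/(2A)) t.
√h = √4.55 − 0.0249·203/(2·1.79) = 2.1331 − 1.4119 = 0.72115.
h = 0.72115² = 0.52005 m.

0.520 m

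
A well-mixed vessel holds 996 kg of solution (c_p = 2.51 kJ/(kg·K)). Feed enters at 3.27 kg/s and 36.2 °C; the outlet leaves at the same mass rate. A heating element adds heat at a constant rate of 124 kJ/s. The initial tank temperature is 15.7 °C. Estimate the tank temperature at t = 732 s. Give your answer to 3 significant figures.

48.1 °C

M c_p dT/dt = ṁ c_p (T_in − T) + Q̇.
τ = M/ṁ = 304.59 s; T_ss = T_in + Q̇/(ṁ c_p) = 36.2 + 124/(3.27·2.51) = 51.308 °C.
This is linear first-order; T(t) = T_ss + (T₀ − T_ss) e^(−t/τ).
T(732) = 51.308 + (-35.608)·e^(−732/304.59) = 51.308 + (-35.608)·0.090423 = 48.088 °C.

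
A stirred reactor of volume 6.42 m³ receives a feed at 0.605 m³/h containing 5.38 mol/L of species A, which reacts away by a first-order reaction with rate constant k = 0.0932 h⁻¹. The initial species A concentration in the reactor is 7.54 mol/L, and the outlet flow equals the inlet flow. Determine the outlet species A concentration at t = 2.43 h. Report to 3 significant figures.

5.77 mol/L

V dC/dt = Q(C_in − C) − k V C.
This is linear with rate a = Q/V + k = 0.18744 h⁻¹.
C_ss = Q C_in/(Q + kV) = 2.7049 mol/L; C(t) = C_ss + (C₀ − C_ss) e^(−a t).
C(2.43) = 2.7049 + (4.8351)·e^(−0.18744·2.43) = 2.7049 + (4.8351)·0.63415 = 5.7711 mol/L.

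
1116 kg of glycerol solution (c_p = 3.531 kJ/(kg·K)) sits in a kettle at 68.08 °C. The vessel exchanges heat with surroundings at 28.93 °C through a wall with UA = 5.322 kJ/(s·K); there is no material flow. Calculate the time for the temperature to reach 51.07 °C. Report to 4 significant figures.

M c_p dT/dt = −UA(T − T_amb).
τ = M c_p/UA = 740.435 s; T_ss = T_amb = 28.9300 °C.
T(t) = T_ss + (T₀ − T_ss)e^(−t/τ); set T = 51.07:
t = −τ ln[(T − T_ss)/(T₀ − T_ss)] = −740.435 · ln(0.565517) = 422.059 s.

422.1 s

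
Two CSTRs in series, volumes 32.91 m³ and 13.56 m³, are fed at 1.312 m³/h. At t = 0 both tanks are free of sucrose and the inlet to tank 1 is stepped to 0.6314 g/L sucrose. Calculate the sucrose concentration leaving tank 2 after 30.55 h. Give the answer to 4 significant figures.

Each tank obeys Vᵢ dCᵢ/dt = Q(Cᵢ₋₁ − Cᵢ), so τᵢ = Vᵢ/Q.
τ₁ = 32.91/1.312 = 25.0838 h; τ₂ = 13.56/1.312 = 10.3354 h.
Tank 1: C₁ = C_in(1 − e^(−t/τ₁)). Tank 2 (τ₁ ≠ τ₂): C₂ = C_in[1 − (τ₁ e^(−t/τ₁) − τ₂ e^(−t/τ₂))/(τ₁ − τ₂)].
At t = 30.55: e^(−t/τ₁) = 0.295846, e^(−t/τ₂) = 0.0520334.
C₂ = 0.6314·[1 − (25.0838·0.295846 − 10.3354·0.0520334)/(14.7485)] = 0.6314·0.533296 = 0.336723 g/L.

0.3367 g/L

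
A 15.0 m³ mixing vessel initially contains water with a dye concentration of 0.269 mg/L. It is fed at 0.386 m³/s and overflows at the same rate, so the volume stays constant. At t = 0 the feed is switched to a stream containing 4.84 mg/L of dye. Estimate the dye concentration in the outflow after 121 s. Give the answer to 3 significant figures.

Transient balance on the dissolved component: V dC/dt = Q(C_in − C).
Time constant τ = V/Q = 15.0/0.386 = 38.860 s.
Solution: C(t) = C_in + (C₀ − C_in) e^(−t/τ).
C(121) = 4.84 + (0.269 − 4.84)·e^(−121/38.860) = 4.84 + (-4.5710)·0.044435 = 4.6369 mg/L.

4.64 mg/L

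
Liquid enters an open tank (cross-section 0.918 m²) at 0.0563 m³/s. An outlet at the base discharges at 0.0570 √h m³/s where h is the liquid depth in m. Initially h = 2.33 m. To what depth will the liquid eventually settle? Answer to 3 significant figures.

Level balance: A dh/dt = 0.0563 − 0.0570 √h. Setting dh/dt = 0:
Q_in = 0.0570 √h_ss ⇒ √h_ss = 0.0563/0.0570 = 0.98772.
h_ss = 0.98772² = 0.97559 m. (Since h₀ = 2.33 m > h_ss, the level will fall toward this value.)

0.976 m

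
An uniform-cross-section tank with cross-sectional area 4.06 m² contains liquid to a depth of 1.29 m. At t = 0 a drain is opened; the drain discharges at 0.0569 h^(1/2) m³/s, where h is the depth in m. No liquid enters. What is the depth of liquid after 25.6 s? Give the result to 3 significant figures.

Mass balance (ρ constant): A dh/dt = −0.0569 √h.
Separate and integrate: 2(√h − √h₀) = −(0.0569/A) t.
√h = √1.29 − 0.0569·25.6/(2·4.06) = 1.1358 − 0.17939 = 0.95639.
h = 0.95639² = 0.91469 m.

0.915 m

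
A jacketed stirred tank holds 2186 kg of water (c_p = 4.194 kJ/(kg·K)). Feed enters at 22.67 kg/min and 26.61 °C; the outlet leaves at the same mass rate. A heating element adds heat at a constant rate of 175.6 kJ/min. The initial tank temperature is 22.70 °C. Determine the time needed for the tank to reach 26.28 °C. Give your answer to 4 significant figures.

M c_p dT/dt = ṁ c_p (T_in − T) + Q̇.
τ = M/ṁ = 96.4270 min; T_ss = T_in + Q̇/(ṁ c_p) = 28.4569 °C.
T(t) = T_ss + (T₀ − T_ss) e^(−t/τ). Set T = 26.28:
e^(−t/τ) = (26.28 − 28.4569)/(22.70 − 28.4569) = 0.378138
t = −96.4270 · ln(0.378138) = 93.7749 min.

93.77 min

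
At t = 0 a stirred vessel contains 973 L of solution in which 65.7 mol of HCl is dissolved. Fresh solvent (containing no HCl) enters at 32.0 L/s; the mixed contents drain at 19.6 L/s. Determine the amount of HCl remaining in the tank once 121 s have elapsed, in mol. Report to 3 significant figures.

Total volume: dV/dt = Q_in − Q_out = 12.400 L/s, so V(t) = 973 + 12.400 t and V(121) = 2473.4 L.
No HCl enters, so dm/dt = −Q_out · (m/V).
dm/m = −Q_out dt/(V₀ + 12.400 t); integrating gives ln(m/m₀) = −(Q_out/(Q_in−Q_out)) ln(V/V₀).
m = m₀ (V₀/V)^(Q_out/(Q_in−Q_out)) = 65.7 × (973/2473.4)^(1.5806) = 15.035 mol.

15.0 mol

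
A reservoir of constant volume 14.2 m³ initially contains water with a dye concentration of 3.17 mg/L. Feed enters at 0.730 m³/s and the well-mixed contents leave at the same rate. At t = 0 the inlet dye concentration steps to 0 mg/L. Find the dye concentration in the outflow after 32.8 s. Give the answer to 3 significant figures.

0.587 mg/L

Mass balance on the solute (V constant): V dC/dt = Q(C_in − C).
So dC/dt = (C_in − C)/τ with τ = V/Q = 14.2/0.730 = 19.452 s.
This is linear first-order; C(t) = C_in + (C₀ − C_in) e^(−t/τ).
C(32.8) = 0 + (3.17 − 0)·e^(−32.8/19.452) = 0 + (3.1700)·0.18522 = 0.58716 mg/L.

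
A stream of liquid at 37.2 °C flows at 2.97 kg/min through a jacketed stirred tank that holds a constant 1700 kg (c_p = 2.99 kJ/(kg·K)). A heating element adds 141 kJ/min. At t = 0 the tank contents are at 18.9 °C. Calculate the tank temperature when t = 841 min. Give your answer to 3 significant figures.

45.2 °C

M c_p dT/dt = ṁ c_p (T_in − T) + Q̇.
τ = M/ṁ = 572.39 min; T_ss = T_in + Q̇/(ṁ c_p) = 37.2 + 141/(2.97·2.99) = 53.078 °C.
Solution: T(t) = T_ss + (T₀ − T_ss) e^(−t/τ).
T(841) = 53.078 + (-34.178)·e^(−841/572.39) = 53.078 + (-34.178)·0.23009 = 45.214 °C.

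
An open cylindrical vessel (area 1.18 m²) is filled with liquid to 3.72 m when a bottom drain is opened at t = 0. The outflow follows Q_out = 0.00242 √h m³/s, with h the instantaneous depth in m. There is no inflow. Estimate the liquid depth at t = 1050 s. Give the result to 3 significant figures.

0.726 m

Mass balance (ρ constant): A dh/dt = −0.00242 √h.
∫ h^(−1/2) dh = −(0.00242/A) ∫ dt, giving 2√h = 2√h₀ − (0.00242/A) t.
√h = √3.72 − 0.00242·1050/(2·1.18) = 1.9287 − 1.0767 = 0.85204.
h = 0.85204² = 0.72596 m.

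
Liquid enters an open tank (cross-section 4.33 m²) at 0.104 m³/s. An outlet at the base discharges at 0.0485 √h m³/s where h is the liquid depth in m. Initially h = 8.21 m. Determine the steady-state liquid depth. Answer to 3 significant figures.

4.60 m

Level balance: A dh/dt = 0.104 − 0.0485 √h. Setting dh/dt = 0:
Q_in = 0.0485 √h_ss ⇒ √h_ss = 0.104/0.0485 = 2.1443.
h_ss = 2.1443² = 4.5982 m. (Since h₀ = 8.21 m > h_ss, the level will fall toward this value.)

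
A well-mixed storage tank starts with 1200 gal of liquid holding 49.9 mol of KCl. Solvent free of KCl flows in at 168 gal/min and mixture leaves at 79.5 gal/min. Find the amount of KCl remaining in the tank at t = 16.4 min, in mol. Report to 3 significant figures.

Total volume: dV/dt = Q_in − Q_out = 88.500 gal/min, so V(t) = 1200 + 88.500 t and V(16.4) = 2651.4 gal.
Species balance (pure solvent in): dm/dt = −Q_out · m/V(t).
dm/m = −Q_out dt/(V₀ + 88.500 t); integrating gives ln(m/m₀) = −(Q_out/(Q_in−Q_out)) ln(V/V₀).
m = m₀ (V₀/V)^(Q_out/(Q_in−Q_out)) = 49.9 × (1200/2651.4)^(0.89831) = 24.480 mol.

24.5 mol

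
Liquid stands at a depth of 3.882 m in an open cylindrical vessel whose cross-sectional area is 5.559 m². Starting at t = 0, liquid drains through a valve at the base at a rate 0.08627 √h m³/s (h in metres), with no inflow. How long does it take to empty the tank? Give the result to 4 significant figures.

With no inflow, A dh/dt = −0.08627 √h.
This is separable: 2 d(√h)/dt = −0.08627/A, so √h = √h₀ − (0.08627/(2A)) t.
Tank is empty when √h = 0: t_empty = 2A√h₀/0.08627.
t_empty = 2·5.559·√3.882/0.08627 = 11.1180·1.97028/0.08627 = 253.919 s.

253.9 s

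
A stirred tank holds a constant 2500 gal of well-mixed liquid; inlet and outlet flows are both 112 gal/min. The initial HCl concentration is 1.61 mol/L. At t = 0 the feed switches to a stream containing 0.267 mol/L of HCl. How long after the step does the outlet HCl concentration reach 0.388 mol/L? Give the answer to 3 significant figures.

Species balance: V dC/dt = Q(C_in − C) ⇒ τ = V/Q = 22.321 min.
C(t) = C_in + (C₀ − C_in) e^(−t/τ). Set C = 0.388 and solve for t:
e^(−t/τ) = (C − C_in)/(C₀ − C_in) = (0.388 − 0.267)/(1.61 − 0.267) = 0.090097
t = −τ ln(…) = 22.321 × 2.4069 = 53.725 min.

53.7 min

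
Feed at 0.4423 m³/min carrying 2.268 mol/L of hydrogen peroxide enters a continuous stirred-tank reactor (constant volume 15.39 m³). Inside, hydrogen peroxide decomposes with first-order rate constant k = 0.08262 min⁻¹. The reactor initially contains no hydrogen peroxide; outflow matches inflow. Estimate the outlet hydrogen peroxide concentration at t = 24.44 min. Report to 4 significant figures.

Accumulation = in − out − consumed: V dC/dt = Q C_in − Q C − k V C.
This is linear with rate a = Q/V + k = 0.111359 min⁻¹.
C_ss = Q C_in/(Q + kV) = 0.585321 mol/L; C(t) = C_ss + (C₀ − C_ss) e^(−a t).
C(24.44) = 0.585321 + (-0.585321)·e^(−0.111359·24.44) = 0.585321 + (-0.585321)·0.0657678 = 0.546826 mol/L.

0.5468 mol/L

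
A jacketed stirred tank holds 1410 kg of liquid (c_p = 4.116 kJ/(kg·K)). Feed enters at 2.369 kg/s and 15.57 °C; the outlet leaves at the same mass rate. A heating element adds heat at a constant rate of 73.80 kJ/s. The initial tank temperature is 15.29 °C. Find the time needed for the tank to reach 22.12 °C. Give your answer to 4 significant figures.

1215 s

M c_p dT/dt = ṁ c_p (T_in − T) + Q̇.
τ = M/ṁ = 595.188 s; T_ss = T_in + Q̇/(ṁ c_p) = 23.1386 °C.
T(t) = T_ss + (T₀ − T_ss) e^(−t/τ). Set T = 22.12:
e^(−t/τ) = (22.12 − 23.1386)/(15.29 − 23.1386) = 0.129782
t = −595.188 · ln(0.129782) = 1215.31 s.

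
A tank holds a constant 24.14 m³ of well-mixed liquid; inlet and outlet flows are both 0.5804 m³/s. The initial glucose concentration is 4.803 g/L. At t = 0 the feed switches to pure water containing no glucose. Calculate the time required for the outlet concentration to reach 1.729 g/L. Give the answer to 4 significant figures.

Mass balance on the solute (V constant): V dC/dt = Q(C_in − C), so τ = V/Q = 41.5920 s.
C(t) = C_in + (C₀ − C_in) e^(−t/τ). Set C = 1.729 and solve for t:
e^(−t/τ) = (C − C_in)/(C₀ − C_in) = (1.729 − 0)/(4.803 − 0) = 0.359983
t = −τ ln(…) = 41.5920 × 1.02170 = 42.4944 s.

42.49 s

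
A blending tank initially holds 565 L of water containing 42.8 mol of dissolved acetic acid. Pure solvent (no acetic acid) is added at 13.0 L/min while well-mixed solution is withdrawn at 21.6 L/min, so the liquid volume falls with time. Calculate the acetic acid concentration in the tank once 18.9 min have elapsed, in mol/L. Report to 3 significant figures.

Total volume: dV/dt = Q_in − Q_out = -8.6000 L/min, so V(t) = 565 − 8.6000 t and V(18.9) = 402.46 L.
Solute balance: dm/dt = 0 − Q_out C = −Q_out m/V(t).
dm/m = −Q_out dt/(V₀ − 8.6000 t); integrating gives ln(m/m₀) = −(Q_out/(Q_in−Q_out)) ln(V/V₀).
m = m₀ (V₀/V)^(Q_out/(Q_in−Q_out)) = 42.8 × (565/402.46)^(-2.5116) = 18.256 mol.
C = m/V = 18.256/402.46 = 0.045362 mol/L.

0.0454 mol/L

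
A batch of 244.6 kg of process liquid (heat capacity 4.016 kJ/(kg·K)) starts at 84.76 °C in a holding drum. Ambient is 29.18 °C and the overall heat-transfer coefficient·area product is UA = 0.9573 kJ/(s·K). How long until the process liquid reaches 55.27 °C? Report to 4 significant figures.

Unsteady energy balance on the tank contents: M c_p dT/dt = −UA(T − T_amb).
τ = M c_p/UA = 1026.13 s; T_ss = T_amb = 29.1800 °C.
T(t) = T_ss + (T₀ − T_ss)e^(−t/τ); set T = 55.27:
t = −τ ln[(T − T_ss)/(T₀ − T_ss)] = −1026.13 · ln(0.469413) = 776.032 s.

776.0 s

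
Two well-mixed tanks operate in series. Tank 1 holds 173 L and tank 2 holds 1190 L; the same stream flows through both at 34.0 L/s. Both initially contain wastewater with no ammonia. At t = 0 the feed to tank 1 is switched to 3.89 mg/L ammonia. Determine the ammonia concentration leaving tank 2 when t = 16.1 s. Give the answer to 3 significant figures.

1.04 mg/L

Species balance on tank i: dCᵢ/dt = (Cᵢ₋₁ − Cᵢ)/τᵢ with τᵢ = Vᵢ/Q.
τ₁ = 173/34.0 = 5.0882 s; τ₂ = 1190/34.0 = 35.000 s.
Tank 1: C₁ = C_in(1 − e^(−t/τ₁)). Tank 2 (τ₁ ≠ τ₂): C₂ = C_in[1 − (τ₁ e^(−t/τ₁) − τ₂ e^(−t/τ₂))/(τ₁ − τ₂)].
At t = 16.1: e^(−t/τ₁) = 0.042250, e^(−t/τ₂) = 0.63128.
C₂ = 3.89·[1 − (5.0882·0.042250 − 35.000·0.63128)/(-29.912)] = 3.89·0.26852 = 1.0445 mg/L.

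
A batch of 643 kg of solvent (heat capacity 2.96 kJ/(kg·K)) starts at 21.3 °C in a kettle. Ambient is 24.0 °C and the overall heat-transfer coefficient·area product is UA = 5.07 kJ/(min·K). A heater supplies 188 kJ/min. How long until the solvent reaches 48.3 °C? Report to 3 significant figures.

426 min

Heat balance on the well-mixed liquid: M c_p dT/dt = −UA(T − T_amb) + Q̇.
τ = M c_p/UA = 375.40 min; T_ss = T_amb + Q̇/UA = 24.0 + 188/5.07 = 61.081 °C.
T(t) = T_ss + (T₀ − T_ss)e^(−t/τ); set T = 48.3:
t = −τ ln[(T − T_ss)/(T₀ − T_ss)] = −375.40 · ln(0.32128) = 426.24 min.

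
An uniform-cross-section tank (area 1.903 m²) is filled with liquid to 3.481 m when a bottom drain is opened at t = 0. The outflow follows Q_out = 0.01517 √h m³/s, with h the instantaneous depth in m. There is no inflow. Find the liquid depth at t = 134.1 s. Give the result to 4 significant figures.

1.772 m

With no inflow, A dh/dt = −0.01517 √h.
∫ h^(−1/2) dh = −(0.01517/A) ∫ dt, giving 2√h = 2√h₀ − (0.01517/A) t.
√h = √3.481 − 0.01517·134.1/(2·1.903) = 1.86574 − 0.534497 = 1.33125.
h = 1.33125² = 1.77222 m.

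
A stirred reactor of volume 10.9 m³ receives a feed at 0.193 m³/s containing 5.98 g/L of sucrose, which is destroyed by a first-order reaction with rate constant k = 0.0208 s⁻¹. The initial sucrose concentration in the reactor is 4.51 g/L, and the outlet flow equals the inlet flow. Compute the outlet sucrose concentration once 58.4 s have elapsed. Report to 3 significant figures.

2.94 g/L

Accumulation = in − out − consumed: V dC/dt = Q C_in − Q C − k V C.
This is linear with rate a = Q/V + k = 0.038506 s⁻¹.
C_ss = Q C_in/(Q + kV) = 2.7498 g/L; C(t) = C_ss + (C₀ − C_ss) e^(−a t).
C(58.4) = 2.7498 + (1.7602)·e^(−0.038506·58.4) = 2.7498 + (1.7602)·0.10553 = 2.9355 g/L.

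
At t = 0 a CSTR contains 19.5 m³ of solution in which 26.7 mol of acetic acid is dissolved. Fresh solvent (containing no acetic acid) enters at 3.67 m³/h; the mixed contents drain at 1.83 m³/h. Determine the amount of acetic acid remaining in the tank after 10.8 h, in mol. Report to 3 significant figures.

13.3 mol

Total volume: dV/dt = Q_in − Q_out = 1.8400 m³/h, so V(t) = 19.5 + 1.8400 t and V(10.8) = 39.372 m³.
Species balance (pure solvent in): dm/dt = −Q_out · m/V(t).
Separate: dm/m = −Q_out dt/V(t) ⇒ ln(m/m₀) = −(Q_out/(Q_in−Q_out)) ln(V/V₀).
m = m₀ (V₀/V)^(Q_out/(Q_in−Q_out)) = 26.7 × (19.5/39.372)^(0.99457) = 13.274 mol.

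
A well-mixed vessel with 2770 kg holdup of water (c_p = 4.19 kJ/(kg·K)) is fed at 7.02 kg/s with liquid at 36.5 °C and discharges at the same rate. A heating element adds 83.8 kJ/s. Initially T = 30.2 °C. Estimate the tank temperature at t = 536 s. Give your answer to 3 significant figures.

37.0 °C

M c_p dT/dt = ṁ c_p (T_in − T) + Q̇.
Rearrange: dT/dt = (T_ss − T)/τ with τ = M/ṁ = 394.59 s and T_ss = T_in + Q̇/(ṁ c_p) = 39.349 °C.
This is linear first-order; T(t) = T_ss + (T₀ − T_ss) e^(−t/τ).
T(536) = 39.349 + (-9.1490)·e^(−536/394.59) = 39.349 + (-9.1490)·0.25708 = 36.997 °C.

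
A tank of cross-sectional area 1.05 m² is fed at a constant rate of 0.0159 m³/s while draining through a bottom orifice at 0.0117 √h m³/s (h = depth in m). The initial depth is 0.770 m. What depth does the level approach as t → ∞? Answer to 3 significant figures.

1.85 m

Level balance: A dh/dt = 0.0159 − 0.0117 √h. Setting dh/dt = 0:
Q_in = 0.0117 √h_ss ⇒ √h_ss = 0.0159/0.0117 = 1.3590.
h_ss = 1.3590² = 1.8468 m. (Since h₀ = 0.770 m < h_ss, the level will rise toward this value.)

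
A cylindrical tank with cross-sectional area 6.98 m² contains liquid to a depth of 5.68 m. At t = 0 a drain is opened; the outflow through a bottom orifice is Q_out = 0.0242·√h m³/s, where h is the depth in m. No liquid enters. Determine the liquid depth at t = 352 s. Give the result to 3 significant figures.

With no inflow, A dh/dt = −0.0242 √h.
∫ h^(−1/2) dh = −(0.0242/A) ∫ dt, giving 2√h = 2√h₀ − (0.0242/A) t.
√h = √5.68 − 0.0242·352/(2·6.98) = 2.3833 − 0.61020 = 1.7731.
h = 1.7731² = 3.1438 m.

3.14 m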